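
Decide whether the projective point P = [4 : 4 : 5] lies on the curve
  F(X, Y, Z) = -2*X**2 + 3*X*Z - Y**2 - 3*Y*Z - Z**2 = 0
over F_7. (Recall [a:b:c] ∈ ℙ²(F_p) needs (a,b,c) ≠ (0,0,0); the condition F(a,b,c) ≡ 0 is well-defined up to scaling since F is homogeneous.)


F(4,4,5) ≡ 4 (mod 7); P is NOT on the curve.

Evaluate F(4, 4, 5) term-by-term (mod 7).
  -2*X**2 ↦ -2·16·1·1 = -32
  3*X*Z ↦ 3·4·1·5 = 60
  -Y**2 ↦ -1·1·16·1 = -16
  -3*Y*Z ↦ -3·1·4·5 = -60
  -Z**2 ↦ -1·1·1·25 = -25
Sum: F(4, 4, 5) = (-32) + (60) + (-16) + (-60) + (-25) = -73.
Reducing mod 7: -73 ≡ 4 (mod 7).
Since F(a, b, c) ≡ 4 ≠ 0 (mod 7), P does NOT lie on the curve.


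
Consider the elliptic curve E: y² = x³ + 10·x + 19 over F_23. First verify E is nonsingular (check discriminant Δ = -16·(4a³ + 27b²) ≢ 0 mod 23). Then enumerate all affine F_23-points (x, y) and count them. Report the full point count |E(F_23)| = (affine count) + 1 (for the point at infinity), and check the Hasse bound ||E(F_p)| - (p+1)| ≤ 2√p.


Affine points = {(2, 1), (2, 22), (4, 10), (4, 13), (7, 8), (7, 15), (8, 6), (8, 17), (12, 2), (12, 21), (13, 0), (15, 5), (15, 18), (20, 10), (20, 13), (22, 10), (22, 13)}; affine count = 17; |E(F_23)| = 18.

Discriminant check: Δ ∝ 4a³ + 27b² = 4·10³ + 27·19² = 4·1000 + 27·361 ≡ 16 (mod 23). Nonzero ⇒ E is nonsingular.
For each x ∈ F_23, compute rhs = x³ + 10·x + 19 mod 23, then count y ∈ F_23 with y² ≡ rhs.
  x = 0: rhs = 19, matching y values: none (0 points).
  x = 1: rhs = 7, matching y values: none (0 points).
  x = 2: rhs = 1, matching y values: 1, 22 (2 points).
  x = 3: rhs = 7, matching y values: none (0 points).
  x = 4: rhs = 8, matching y values: 10, 13 (2 points).
  x = 5: rhs = 10, matching y values: none (0 points).
  x = 6: rhs = 19, matching y values: none (0 points).
  x = 7: rhs = 18, matching y values: 8, 15 (2 points).
  x = 8: rhs = 13, matching y values: 6, 17 (2 points).
  x = 9: rhs = 10, matching y values: none (0 points).
  x = 10: rhs = 15, matching y values: none (0 points).
  x = 11: rhs = 11, matching y values: none (0 points).
  x = 12: rhs = 4, matching y values: 2, 21 (2 points).
  x = 13: rhs = 0, matching y values: 0 (1 points).
  x = 14: rhs = 5, matching y values: none (0 points).
  x = 15: rhs = 2, matching y values: 5, 18 (2 points).
  x = 16: rhs = 20, matching y values: none (0 points).
  x = 17: rhs = 19, matching y values: none (0 points).
  x = 18: rhs = 5, matching y values: none (0 points).
  x = 19: rhs = 7, matching y values: none (0 points).
  x = 20: rhs = 8, matching y values: 10, 13 (2 points).
  x = 21: rhs = 14, matching y values: none (0 points).
  x = 22: rhs = 8, matching y values: 10, 13 (2 points).
Total affine count: 17.
Full point count |E(F_23)| = 17 + 1 = 18.
Hasse bound: |18 − (23+1)| = |-6| = 6 ≤ 2√23 ≈ 9.5917 ✓.


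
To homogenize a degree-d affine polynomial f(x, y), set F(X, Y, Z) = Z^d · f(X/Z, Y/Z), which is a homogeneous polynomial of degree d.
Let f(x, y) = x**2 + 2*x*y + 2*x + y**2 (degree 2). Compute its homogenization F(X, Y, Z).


F(X, Y, Z) = X**2 + 2*X*Y + 2*X*Z + Y**2

deg(f) = 2.
Substitute x = X/Z, y = Y/Z into f, then multiply by Z^2.
  monomial 1·x^2·y^0 ↦ 1·X^2·Y^0·Z^0.
  monomial 2·x^1·y^1 ↦ 2·X^1·Y^1·Z^0.
  monomial 2·x^1·y^0 ↦ 2·X^1·Y^0·Z^1.
  monomial 1·x^0·y^2 ↦ 1·X^0·Y^2·Z^0.
Collecting: F(X, Y, Z) = X**2 + 2*X*Y + 2*X*Z + Y**2.


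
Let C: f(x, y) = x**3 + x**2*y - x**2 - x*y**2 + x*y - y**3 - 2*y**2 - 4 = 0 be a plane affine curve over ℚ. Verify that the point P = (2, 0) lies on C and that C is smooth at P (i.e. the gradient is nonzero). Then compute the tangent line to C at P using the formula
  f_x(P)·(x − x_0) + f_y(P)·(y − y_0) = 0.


Tangent line at P: 8*x + 6*y - 16 = 0.

Step 1: f(2, 0) = 0, so P lies on C.
Step 2: partial derivatives
  f_x(x, y) = 3*x**2 + 2*x*y - 2*x - y**2 + y, f_y(x, y) = x**2 - 2*x*y + x - 3*y**2 - 4*y.
  f_x(P) = 8, f_y(P) = 6 (gradient nonzero, so P is smooth).
Step 3: tangent line at P: 8·(x − 2) + 6·(y − 0) = 0.
Expanding: 8*x + 6*y - 16 = 0.


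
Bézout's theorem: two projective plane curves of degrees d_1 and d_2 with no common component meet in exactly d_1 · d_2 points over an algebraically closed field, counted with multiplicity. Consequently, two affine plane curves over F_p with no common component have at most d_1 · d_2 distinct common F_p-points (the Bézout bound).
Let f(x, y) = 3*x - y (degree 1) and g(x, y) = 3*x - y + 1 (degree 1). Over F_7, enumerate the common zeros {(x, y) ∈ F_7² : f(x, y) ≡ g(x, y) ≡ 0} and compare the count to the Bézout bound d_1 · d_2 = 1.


Common zeros: ∅; count = 0; Bézout bound = 1.

deg(f) = 1, deg(g) = 1, so Bézout bound = 1.
Scan x ∈ F_7. For each x, list the y ∈ F_7 with f(x, y) ≡ 0 and those with g(x, y) ≡ 0 (mod 7); the common zeros in that column are the intersection.
  x = 0: f ≡ 0 at y ∈ {0}; g ≡ 0 at y ∈ {1}; common: ∅.
  x = 1: f ≡ 0 at y ∈ {3}; g ≡ 0 at y ∈ {4}; common: ∅.
  x = 2: f ≡ 0 at y ∈ {6}; g ≡ 0 at y ∈ {0}; common: ∅.
  x = 3: f ≡ 0 at y ∈ {2}; g ≡ 0 at y ∈ {3}; common: ∅.
  x = 4: f ≡ 0 at y ∈ {5}; g ≡ 0 at y ∈ {6}; common: ∅.
  x = 5: f ≡ 0 at y ∈ {1}; g ≡ 0 at y ∈ {2}; common: ∅.
  x = 6: f ≡ 0 at y ∈ {4}; g ≡ 0 at y ∈ {5}; common: ∅.
Collecting: common zeros = ∅, so the count is 0.
Comparison with the Bézout bound: 0 ≤ 1 = deg(f)·deg(g), as expected for curves with no common component (the affine F_7-count falls short of the bound because intersections may lie at infinity, over extension fields, or carry multiplicity).


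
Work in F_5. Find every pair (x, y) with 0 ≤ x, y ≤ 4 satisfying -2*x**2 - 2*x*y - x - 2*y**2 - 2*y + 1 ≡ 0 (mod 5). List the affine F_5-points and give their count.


Affine F_5-points: {(1, 4), (2, 3), (2, 4), (3, 0), (3, 1), (4, 0)}; count = 6.

For each of the 25 pairs (x, y) ∈ F_5², evaluate f(x, y) mod 5. Record the zeros.
  x = 0: [0↦1, 1↦2, 2↦4, 3↦2, 4↦1]  zeros at y ∈ ∅
  x = 1: [0↦3, 1↦2, 2↦2, 3↦3, 4↦0]  zeros at y ∈ {4}
  x = 2: [0↦1, 1↦3, 2↦1, 3↦0, 4↦0]  zeros at y ∈ {3, 4}
  x = 3: [0↦0, 1↦0, 2↦1, 3↦3, 4↦1]  zeros at y ∈ {0, 1}
  x = 4: [0↦0, 1↦3, 2↦2, 3↦2, 4↦3]  zeros at y ∈ {0}
Collecting zeros: affine points = {(1, 4), (2, 3), (2, 4), (3, 0), (3, 1), (4, 0)}.
Total count |C(F_5)_aff| = 6.


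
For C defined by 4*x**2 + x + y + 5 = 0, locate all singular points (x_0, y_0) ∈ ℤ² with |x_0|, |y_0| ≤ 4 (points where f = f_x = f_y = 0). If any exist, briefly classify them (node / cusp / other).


No singular points in the scanned grid; C is smooth there.

Compute partial derivatives:
  f_x = 8*x + 1.
  f_y = 1.
f_y = 1 is a nonzero constant, so f_y never vanishes: no point (x, y) can satisfy f = f_x = f_y = 0. In particular no (x, y) ∈ {−4, ..., 4}² is singular; the curve is smooth.


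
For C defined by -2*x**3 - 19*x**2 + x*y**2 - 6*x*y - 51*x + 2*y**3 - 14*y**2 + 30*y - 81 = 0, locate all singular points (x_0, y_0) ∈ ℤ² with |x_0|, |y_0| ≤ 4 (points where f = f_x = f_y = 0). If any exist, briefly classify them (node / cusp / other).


Singular points: {(-3, 3)}; classification: node.

Compute partial derivatives:
  f_x = -6*x**2 - 38*x + y**2 - 6*y - 51.
  f_y = 2*x*y - 6*x + 6*y**2 - 28*y + 30.
Scan x_0 ∈ {−4, ..., 4}. For each x_0, f_y(x_0, y) is a polynomial in y; find its integer roots y ∈ {−4, ..., 4}, then test f_x and f at those candidates.
  x = -4: f_y(-4, y) = 6*y**2 - 36*y + 54; vanishes at y ∈ {3}. (-4, 3): f_x = -4 ≠ 0.
  x = -3: f_y(-3, y) = 6*y**2 - 34*y + 48; vanishes at y ∈ {3}. (-3, 3): f_x = 0, f = 0 — SINGULAR.
  x = -2: f_y(-2, y) = 6*y**2 - 32*y + 42; vanishes at y ∈ {3}. (-2, 3): f_x = -8 ≠ 0.
  x = -1: f_y(-1, y) = 6*y**2 - 30*y + 36; vanishes at y ∈ {2, 3}. (-1, 2): f_x = -27 ≠ 0; (-1, 3): f_x = -28 ≠ 0.
  x = 0: f_y(0, y) = 6*y**2 - 28*y + 30; vanishes at y ∈ {3}. (0, 3): f_x = -60 ≠ 0.
  x = 1: f_y(1, y) = 6*y**2 - 26*y + 24; vanishes at y ∈ {3}. (1, 3): f_x = -104 ≠ 0.
  x = 2: f_y(2, y) = 6*y**2 - 24*y + 18; vanishes at y ∈ {1, 3}. (2, 1): f_x = -156 ≠ 0; (2, 3): f_x = -160 ≠ 0.
  x = 3: f_y(3, y) = 6*y**2 - 22*y + 12; vanishes at y ∈ {3}. (3, 3): f_x = -228 ≠ 0.
  x = 4: f_y(4, y) = 6*y**2 - 20*y + 6; vanishes at y ∈ {3}. (4, 3): f_x = -308 ≠ 0.
Only singular point on the grid: (-3, 3).
Classify: substitute x = -3 + u, y = 3 + v and expand: f = -2*u**3 - u**2 + u*v**2 + 2*v**3 + v**2.
No constant or linear terms (consistent with a singular point). Quadratic part: -u**2 + v**2. Cubic part: -2*u**3 + u*v**2 + 2*v**3.
The quadratic part v**2 - u**2 = (v − u)(v + u) splits into two distinct linear factors, so there are two distinct tangent lines y − 3 = ±(x − -3) — this is a node (ordinary double point).
Classification: node.


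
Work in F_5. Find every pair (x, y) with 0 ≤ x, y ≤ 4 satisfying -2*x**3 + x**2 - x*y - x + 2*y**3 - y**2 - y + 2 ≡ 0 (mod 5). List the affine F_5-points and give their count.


Affine F_5-points: {(0, 4), (1, 0), (3, 4)}; count = 3.

For each of the 25 pairs (x, y) ∈ F_5², evaluate f(x, y) mod 5. Record the zeros.
  x = 0: [0↦2, 1↦2, 2↦2, 3↦4, 4↦0]  zeros at y ∈ {4}
  x = 1: [0↦0, 1↦4, 2↦3, 3↦4, 4↦4]  zeros at y ∈ {0}
  x = 2: [0↦3, 1↦1, 2↦4, 3↦4, 4↦3]  zeros at y ∈ ∅
  x = 3: [0↦4, 1↦1, 2↦3, 3↦2, 4↦0]  zeros at y ∈ {4}
  x = 4: [0↦1, 1↦2, 2↦3, 3↦1, 4↦3]  zeros at y ∈ ∅
Collecting zeros: affine points = {(0, 4), (1, 0), (3, 4)}.
Total count |C(F_5)_aff| = 3.


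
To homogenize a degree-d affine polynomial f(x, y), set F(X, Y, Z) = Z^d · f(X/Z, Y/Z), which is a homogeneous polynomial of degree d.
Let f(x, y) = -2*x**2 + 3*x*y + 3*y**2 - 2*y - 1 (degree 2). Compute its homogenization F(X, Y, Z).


F(X, Y, Z) = -2*X**2 + 3*X*Y + 3*Y**2 - 2*Y*Z - Z**2

deg(f) = 2.
Substitute x = X/Z, y = Y/Z into f, then multiply by Z^2.
  monomial -2·x^2·y^0 ↦ -2·X^2·Y^0·Z^0.
  monomial 3·x^1·y^1 ↦ 3·X^1·Y^1·Z^0.
  monomial 3·x^0·y^2 ↦ 3·X^0·Y^2·Z^0.
  monomial -2·x^0·y^1 ↦ -2·X^0·Y^1·Z^1.
  monomial -1·x^0·y^0 ↦ -1·X^0·Y^0·Z^2.
Collecting: F(X, Y, Z) = -2*X**2 + 3*X*Y + 3*Y**2 - 2*Y*Z - Z**2.


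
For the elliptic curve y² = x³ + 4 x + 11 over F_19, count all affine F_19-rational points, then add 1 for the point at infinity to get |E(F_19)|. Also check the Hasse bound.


Affine points = {(0, 7), (0, 12), (1, 4), (1, 15), (5, 2), (5, 17), (6, 2), (6, 17), (8, 2), (8, 17), (9, 4), (9, 15), (10, 5), (10, 14), (12, 1), (12, 18), (15, 8), (15, 11), (18, 5), (18, 14)}; affine count = 20; |E(F_19)| = 21.

Discriminant check: Δ ∝ 4a³ + 27b² = 4·4³ + 27·11² = 4·64 + 27·121 ≡ 8 (mod 19). Nonzero ⇒ E is nonsingular.
For each x ∈ F_19, compute rhs = x³ + 4·x + 11 mod 19, then count y ∈ F_19 with y² ≡ rhs.
  x = 0: rhs = 11, matching y values: 7, 12 (2 points).
  x = 1: rhs = 16, matching y values: 4, 15 (2 points).
  x = 2: rhs = 8, matching y values: none (0 points).
  x = 3: rhs = 12, matching y values: none (0 points).
  x = 4: rhs = 15, matching y values: none (0 points).
  x = 5: rhs = 4, matching y values: 2, 17 (2 points).
  x = 6: rhs = 4, matching y values: 2, 17 (2 points).
  x = 7: rhs = 2, matching y values: none (0 points).
  x = 8: rhs = 4, matching y values: 2, 17 (2 points).
  x = 9: rhs = 16, matching y values: 4, 15 (2 points).
  x = 10: rhs = 6, matching y values: 5, 14 (2 points).
  x = 11: rhs = 18, matching y values: none (0 points).
  x = 12: rhs = 1, matching y values: 1, 18 (2 points).
  x = 13: rhs = 18, matching y values: none (0 points).
  x = 14: rhs = 18, matching y values: none (0 points).
  x = 15: rhs = 7, matching y values: 8, 11 (2 points).
  x = 16: rhs = 10, matching y values: none (0 points).
  x = 17: rhs = 14, matching y values: none (0 points).
  x = 18: rhs = 6, matching y values: 5, 14 (2 points).
Total affine count: 20.
Full point count |E(F_19)| = 20 + 1 = 21.
Hasse bound: |21 − (19+1)| = |1| = 1 ≤ 2√19 ≈ 8.7178 ✓.


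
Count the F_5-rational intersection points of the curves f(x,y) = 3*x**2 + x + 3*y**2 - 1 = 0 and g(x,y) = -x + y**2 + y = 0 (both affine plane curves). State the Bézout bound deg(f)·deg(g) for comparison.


Common zeros: {(1, 2), (2, 3)}; count = 2; Bézout bound = 4.

deg(f) = 2, deg(g) = 2, so Bézout bound = 4.
Scan x ∈ F_5. For each x, list the y ∈ F_5 with f(x, y) ≡ 0 and those with g(x, y) ≡ 0 (mod 5); the common zeros in that column are the intersection.
  x = 0: f ≡ 0 at y ∈ ∅; g ≡ 0 at y ∈ {0, 4}; common: ∅.
  x = 1: f ≡ 0 at y ∈ {2, 3}; g ≡ 0 at y ∈ {2}; common: {2}.
  x = 2: f ≡ 0 at y ∈ {2, 3}; g ≡ 0 at y ∈ {1, 3}; common: {3}.
  x = 3: f ≡ 0 at y ∈ ∅; g ≡ 0 at y ∈ ∅; common: ∅.
  x = 4: f ≡ 0 at y ∈ ∅; g ≡ 0 at y ∈ ∅; common: ∅.
Collecting: common zeros = {(1, 2), (2, 3)}, so the count is 2.
Comparison with the Bézout bound: 2 ≤ 4 = deg(f)·deg(g), as expected for curves with no common component (the affine F_5-count falls short of the bound because intersections may lie at infinity, over extension fields, or carry multiplicity).


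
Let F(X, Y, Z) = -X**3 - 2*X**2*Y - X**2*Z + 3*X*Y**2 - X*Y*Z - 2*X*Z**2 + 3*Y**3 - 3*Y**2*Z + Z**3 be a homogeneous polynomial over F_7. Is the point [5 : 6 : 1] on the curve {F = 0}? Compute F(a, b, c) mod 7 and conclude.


F(5,6,1) ≡ 3 (mod 7); P is NOT on the curve.

Evaluate F(5, 6, 1) term-by-term (mod 7).
  -X**3 ↦ -1·125·1·1 = -125
  -2*X**2*Y ↦ -2·25·6·1 = -300
  -X**2*Z ↦ -1·25·1·1 = -25
  3*X*Y**2 ↦ 3·5·36·1 = 540
  -X*Y*Z ↦ -1·5·6·1 = -30
  -2*X*Z**2 ↦ -2·5·1·1 = -10
  3*Y**3 ↦ 3·1·216·1 = 648
  -3*Y**2*Z ↦ -3·1·36·1 = -108
  Z**3 ↦ 1·1·1·1 = 1
Sum: F(5, 6, 1) = (-125) + (-300) + (-25) + (540) + (-30) + (-10) + (648) + (-108) + (1) = 591.
Reducing mod 7: 591 ≡ 3 (mod 7).
Since F(a, b, c) ≡ 3 ≠ 0 (mod 7), P does NOT lie on the curve.


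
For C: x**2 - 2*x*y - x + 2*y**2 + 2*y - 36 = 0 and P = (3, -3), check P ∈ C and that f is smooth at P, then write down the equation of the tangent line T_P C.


Tangent line at P: 11*x - 16*y - 81 = 0.

Step 1: f(3, -3) = 0, so P lies on C.
Step 2: partial derivatives
  f_x(x, y) = 2*x - 2*y - 1, f_y(x, y) = -2*x + 4*y + 2.
  f_x(P) = 11, f_y(P) = -16 (gradient nonzero, so P is smooth).
Step 3: tangent line at P: 11·(x − 3) + -16·(y − -3) = 0.
Expanding: 11*x - 16*y - 81 = 0.


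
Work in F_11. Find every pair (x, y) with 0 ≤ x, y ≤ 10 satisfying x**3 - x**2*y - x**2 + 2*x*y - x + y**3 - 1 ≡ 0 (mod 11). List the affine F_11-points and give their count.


Affine F_11-points: {(0, 1), (1, 1), (1, 4), (1, 6), (2, 10), (3, 4), (4, 7), (5, 6), (7, 0), (9, 0), (10, 2), (10, 10)}; count = 12.

For each of the 121 pairs (x, y) ∈ F_11², evaluate f(x, y) mod 11. Record the zeros.
  x = 0: [0↦10, 1↦0, 2↦7, 3↦4, 4↦8, 5↦3, 6↦6, 7↦1, 8↦5, 9↦2, 10↦9]  zeros at y ∈ {1}
  x = 1: [0↦9, 1↦0, 2↦8, 3↦6, 4↦0, 5↦7, 6↦0, 7↦7, 8↦1, 9↦10, 10↦7]  zeros at y ∈ {1, 4, 6}
  x = 2: [0↦1, 1↦2, 2↦9, 3↦6, 4↦10, 5↦5, 6↦8, 7↦3, 8↦7, 9↦4, 10↦0]  zeros at y ∈ {10}
  x = 3: [0↦3, 1↦1, 2↦5, 3↦10, 4↦0, 5↦3, 6↦3, 7↦6, 8↦7, 9↦1, 10↦5]  zeros at y ∈ {4}
  x = 4: [0↦10, 1↦3, 2↦2, 3↦2, 4↦9, 5↦7, 6↦2, 7↦0, 8↦7, 9↦7, 10↦6]  zeros at y ∈ {7}
  x = 5: [0↦6, 1↦3, 2↦6, 3↦10, 4↦10, 5↦1, 6↦0, 7↦2, 8↦2, 9↦6, 10↦9]  zeros at y ∈ {6}
  x = 6: [0↦8, 1↦7, 2↦1, 3↦7, 4↦9, 5↦2, 6↦3, 7↦7, 8↦9, 9↦4, 10↦9]  zeros at y ∈ ∅
  x = 7: [0↦0, 1↦10, 2↦4, 3↦10, 4↦1, 5↦5, 6↦6, 7↦10, 8↦1, 9↦7, 10↦1]  zeros at y ∈ {0}
  x = 8: [0↦10, 1↦7, 2↦10, 3↦3, 4↦3, 5↦5, 6↦4, 7↦6, 8↦6, 9↦10, 10↦2]  zeros at y ∈ ∅
  x = 9: [0↦0, 1↦4, 2↦3, 3↦3, 4↦10, 5↦8, 6↦3, 7↦1, 8↦8, 9↦8, 10↦7]  zeros at y ∈ {0}
  x = 10: [0↦9, 1↦7, 2↦0, 3↦5, 4↦6, 5↦9, 6↦9, 7↦1, 8↦2, 9↦7, 10↦0]  zeros at y ∈ {2, 10}
Collecting zeros: affine points = {(0, 1), (1, 1), (1, 4), (1, 6), (2, 10), (3, 4), (4, 7), (5, 6), (7, 0), (9, 0), (10, 2), (10, 10)}.
Total count |C(F_11)_aff| = 12.


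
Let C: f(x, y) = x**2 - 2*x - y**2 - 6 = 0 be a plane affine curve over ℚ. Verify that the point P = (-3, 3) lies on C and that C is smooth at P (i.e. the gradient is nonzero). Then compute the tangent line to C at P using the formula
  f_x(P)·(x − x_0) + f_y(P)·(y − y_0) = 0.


Tangent line at P: -8*x - 6*y - 6 = 0.

Step 1: f(-3, 3) = 0, so P lies on C.
Step 2: partial derivatives
  f_x(x, y) = 2*x - 2, f_y(x, y) = -2*y.
  f_x(P) = -8, f_y(P) = -6 (gradient nonzero, so P is smooth).
Step 3: tangent line at P: -8·(x − -3) + -6·(y − 3) = 0.
Expanding: -8*x - 6*y - 6 = 0.


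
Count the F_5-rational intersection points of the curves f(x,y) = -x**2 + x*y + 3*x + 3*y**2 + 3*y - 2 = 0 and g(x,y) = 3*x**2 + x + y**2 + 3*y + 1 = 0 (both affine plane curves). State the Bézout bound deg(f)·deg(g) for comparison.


Common zeros: {(1, 0), (1, 2), (2, 0)}; count = 3; Bézout bound = 4.

deg(f) = 2, deg(g) = 2, so Bézout bound = 4.
Scan x ∈ F_5. For each x, list the y ∈ F_5 with f(x, y) ≡ 0 and those with g(x, y) ≡ 0 (mod 5); the common zeros in that column are the intersection.
  x = 0: f ≡ 0 at y ∈ ∅; g ≡ 0 at y ∈ {1}; common: ∅.
  x = 1: f ≡ 0 at y ∈ {0, 2}; g ≡ 0 at y ∈ {0, 2}; common: {0, 2}.
  x = 2: f ≡ 0 at y ∈ {0}; g ≡ 0 at y ∈ {0, 2}; common: {0}.
  x = 3: f ≡ 0 at y ∈ {4}; g ≡ 0 at y ∈ {1}; common: ∅.
  x = 4: f ≡ 0 at y ∈ {2, 4}; g ≡ 0 at y ∈ ∅; common: ∅.
Collecting: common zeros = {(1, 0), (1, 2), (2, 0)}, so the count is 3.
Comparison with the Bézout bound: 3 ≤ 4 = deg(f)·deg(g), as expected for curves with no common component (the affine F_5-count falls short of the bound because intersections may lie at infinity, over extension fields, or carry multiplicity).


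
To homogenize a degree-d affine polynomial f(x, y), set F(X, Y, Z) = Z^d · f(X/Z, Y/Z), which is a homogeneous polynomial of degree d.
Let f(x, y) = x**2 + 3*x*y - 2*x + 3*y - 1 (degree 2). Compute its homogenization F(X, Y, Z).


F(X, Y, Z) = X**2 + 3*X*Y - 2*X*Z + 3*Y*Z - Z**2

deg(f) = 2.
Substitute x = X/Z, y = Y/Z into f, then multiply by Z^2.
  monomial 1·x^2·y^0 ↦ 1·X^2·Y^0·Z^0.
  monomial 3·x^1·y^1 ↦ 3·X^1·Y^1·Z^0.
  monomial -2·x^1·y^0 ↦ -2·X^1·Y^0·Z^1.
  monomial 3·x^0·y^1 ↦ 3·X^0·Y^1·Z^1.
  monomial -1·x^0·y^0 ↦ -1·X^0·Y^0·Z^2.
Collecting: F(X, Y, Z) = X**2 + 3*X*Y - 2*X*Z + 3*Y*Z - Z**2.


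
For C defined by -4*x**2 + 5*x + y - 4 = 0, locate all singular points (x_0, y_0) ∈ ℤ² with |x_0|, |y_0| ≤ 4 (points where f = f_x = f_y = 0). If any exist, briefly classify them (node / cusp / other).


No singular points in the scanned grid; C is smooth there.

Compute partial derivatives:
  f_x = 5 - 8*x.
  f_y = 1.
f_y = 1 is a nonzero constant, so f_y never vanishes: no point (x, y) can satisfy f = f_x = f_y = 0. In particular no (x, y) ∈ {−4, ..., 4}² is singular; the curve is smooth.


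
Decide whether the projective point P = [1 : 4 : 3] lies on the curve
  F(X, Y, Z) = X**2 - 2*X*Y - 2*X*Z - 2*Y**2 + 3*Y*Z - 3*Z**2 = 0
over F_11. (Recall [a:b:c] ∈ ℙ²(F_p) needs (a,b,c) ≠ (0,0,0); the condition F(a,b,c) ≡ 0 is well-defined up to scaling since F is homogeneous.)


F(1,4,3) ≡ 8 (mod 11); P is NOT on the curve.

Evaluate F(1, 4, 3) term-by-term (mod 11).
  X**2 ↦ 1·1·1·1 = 1
  -2*X*Y ↦ -2·1·4·1 = -8
  -2*X*Z ↦ -2·1·1·3 = -6
  -2*Y**2 ↦ -2·1·16·1 = -32
  3*Y*Z ↦ 3·1·4·3 = 36
  -3*Z**2 ↦ -3·1·1·9 = -27
Sum: F(1, 4, 3) = (1) + (-8) + (-6) + (-32) + (36) + (-27) = -36.
Reducing mod 11: -36 ≡ 8 (mod 11).
Since F(a, b, c) ≡ 8 ≠ 0 (mod 11), P does NOT lie on the curve.


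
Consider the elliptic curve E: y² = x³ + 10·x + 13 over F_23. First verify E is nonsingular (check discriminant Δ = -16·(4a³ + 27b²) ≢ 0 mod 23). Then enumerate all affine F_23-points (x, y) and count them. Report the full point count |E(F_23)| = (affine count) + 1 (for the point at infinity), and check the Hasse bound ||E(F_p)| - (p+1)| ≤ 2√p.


Affine points = {(0, 6), (0, 17), (1, 1), (1, 22), (2, 8), (2, 15), (3, 1), (3, 22), (4, 5), (4, 18), (5, 2), (5, 21), (6, 6), (6, 17), (7, 9), (7, 14), (9, 2), (9, 21), (10, 3), (10, 20), (17, 6), (17, 17), (19, 1), (19, 22), (20, 5), (20, 18), (21, 10), (21, 13), (22, 5), (22, 18)}; affine count = 30; |E(F_23)| = 31.

Discriminant check: Δ ∝ 4a³ + 27b² = 4·10³ + 27·13² = 4·1000 + 27·169 ≡ 7 (mod 23). Nonzero ⇒ E is nonsingular.
For each x ∈ F_23, compute rhs = x³ + 10·x + 13 mod 23, then count y ∈ F_23 with y² ≡ rhs.
  x = 0: rhs = 13, matching y values: 6, 17 (2 points).
  x = 1: rhs = 1, matching y values: 1, 22 (2 points).
  x = 2: rhs = 18, matching y values: 8, 15 (2 points).
  x = 3: rhs = 1, matching y values: 1, 22 (2 points).
  x = 4: rhs = 2, matching y values: 5, 18 (2 points).
  x = 5: rhs = 4, matching y values: 2, 21 (2 points).
  x = 6: rhs = 13, matching y values: 6, 17 (2 points).
  x = 7: rhs = 12, matching y values: 9, 14 (2 points).
  x = 8: rhs = 7, matching y values: none (0 points).
  x = 9: rhs = 4, matching y values: 2, 21 (2 points).
  x = 10: rhs = 9, matching y values: 3, 20 (2 points).
  x = 11: rhs = 5, matching y values: none (0 points).
  x = 12: rhs = 21, matching y values: none (0 points).
  x = 13: rhs = 17, matching y values: none (0 points).
  x = 14: rhs = 22, matching y values: none (0 points).
  x = 15: rhs = 19, matching y values: none (0 points).
  x = 16: rhs = 14, matching y values: none (0 points).
  x = 17: rhs = 13, matching y values: 6, 17 (2 points).
  x = 18: rhs = 22, matching y values: none (0 points).
  x = 19: rhs = 1, matching y values: 1, 22 (2 points).
  x = 20: rhs = 2, matching y values: 5, 18 (2 points).
  x = 21: rhs = 8, matching y values: 10, 13 (2 points).
  x = 22: rhs = 2, matching y values: 5, 18 (2 points).
Total affine count: 30.
Full point count |E(F_23)| = 30 + 1 = 31.
Hasse bound: |31 − (23+1)| = |7| = 7 ≤ 2√23 ≈ 9.5917 ✓.


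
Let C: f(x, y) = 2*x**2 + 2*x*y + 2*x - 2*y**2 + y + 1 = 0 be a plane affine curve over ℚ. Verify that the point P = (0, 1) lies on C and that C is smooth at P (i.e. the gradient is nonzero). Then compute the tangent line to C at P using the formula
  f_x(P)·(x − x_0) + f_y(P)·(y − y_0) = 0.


Tangent line at P: 4*x - 3*y + 3 = 0.

Step 1: f(0, 1) = 0, so P lies on C.
Step 2: partial derivatives
  f_x(x, y) = 4*x + 2*y + 2, f_y(x, y) = 2*x - 4*y + 1.
  f_x(P) = 4, f_y(P) = -3 (gradient nonzero, so P is smooth).
Step 3: tangent line at P: 4·(x − 0) + -3·(y − 1) = 0.
Expanding: 4*x - 3*y + 3 = 0.


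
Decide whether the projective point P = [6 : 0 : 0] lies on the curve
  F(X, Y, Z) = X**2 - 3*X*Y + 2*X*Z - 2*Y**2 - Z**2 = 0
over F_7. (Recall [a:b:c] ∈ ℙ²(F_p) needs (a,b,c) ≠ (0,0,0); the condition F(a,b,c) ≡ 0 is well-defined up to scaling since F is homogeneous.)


F(6,0,0) ≡ 1 (mod 7); P is NOT on the curve.

Evaluate F(6, 0, 0) term-by-term (mod 7).
  X**2 ↦ 1·36·1·1 = 36
  -3*X*Y ↦ -3·6·0·1 = 0
  2*X*Z ↦ 2·6·1·0 = 0
  -2*Y**2 ↦ -2·1·0·1 = 0
  -Z**2 ↦ -1·1·1·0 = 0
Sum: F(6, 0, 0) = (36) + (0) + (0) + (0) + (0) = 36.
Reducing mod 7: 36 ≡ 1 (mod 7).
Since F(a, b, c) ≡ 1 ≠ 0 (mod 7), P does NOT lie on the curve.


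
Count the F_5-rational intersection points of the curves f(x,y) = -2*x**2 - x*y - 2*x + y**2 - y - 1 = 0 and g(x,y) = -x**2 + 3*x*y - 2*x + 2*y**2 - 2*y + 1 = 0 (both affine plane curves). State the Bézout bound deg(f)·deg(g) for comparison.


Common zeros: ∅; count = 0; Bézout bound = 4.

deg(f) = 2, deg(g) = 2, so Bézout bound = 4.
Scan x ∈ F_5. For each x, list the y ∈ F_5 with f(x, y) ≡ 0 and those with g(x, y) ≡ 0 (mod 5); the common zeros in that column are the intersection.
  x = 0: f ≡ 0 at y ∈ {3}; g ≡ 0 at y ∈ {2, 4}; common: ∅.
  x = 1: f ≡ 0 at y ∈ {0, 2}; g ≡ 0 at y ∈ ∅; common: ∅.
  x = 2: f ≡ 0 at y ∈ {1, 2}; g ≡ 0 at y ∈ ∅; common: ∅.
  x = 3: f ≡ 0 at y ∈ {0, 4}; g ≡ 0 at y ∈ {1, 3}; common: ∅.
  x = 4: f ≡ 0 at y ∈ {1, 4}; g ≡ 0 at y ∈ {2, 3}; common: ∅.
Collecting: common zeros = ∅, so the count is 0.
Comparison with the Bézout bound: 0 ≤ 4 = deg(f)·deg(g), as expected for curves with no common component (the affine F_5-count falls short of the bound because intersections may lie at infinity, over extension fields, or carry multiplicity).


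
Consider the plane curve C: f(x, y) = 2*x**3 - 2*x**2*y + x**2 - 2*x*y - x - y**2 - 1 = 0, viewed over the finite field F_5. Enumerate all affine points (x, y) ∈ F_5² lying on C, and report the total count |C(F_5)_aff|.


Affine F_5-points: {(0, 2), (0, 3), (1, 3), (4, 2), (4, 3)}; count = 5.

For each of the 25 pairs (x, y) ∈ F_5², evaluate f(x, y) mod 5. Record the zeros.
  x = 0: [0↦4, 1↦3, 2↦0, 3↦0, 4↦3]  zeros at y ∈ {2, 3}
  x = 1: [0↦1, 1↦1, 2↦4, 3↦0, 4↦4]  zeros at y ∈ {3}
  x = 2: [0↦2, 1↦4, 2↦4, 3↦2, 4↦3]  zeros at y ∈ ∅
  x = 3: [0↦4, 1↦4, 2↦2, 3↦3, 4↦2]  zeros at y ∈ ∅
  x = 4: [0↦4, 1↦3, 2↦0, 3↦0, 4↦3]  zeros at y ∈ {2, 3}
Collecting zeros: affine points = {(0, 2), (0, 3), (1, 3), (4, 2), (4, 3)}.
Total count |C(F_5)_aff| = 5.


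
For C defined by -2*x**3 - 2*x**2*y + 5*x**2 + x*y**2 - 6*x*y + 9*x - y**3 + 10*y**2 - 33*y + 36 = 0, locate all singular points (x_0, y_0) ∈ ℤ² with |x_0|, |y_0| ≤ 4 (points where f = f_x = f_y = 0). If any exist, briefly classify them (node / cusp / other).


Singular points: {(0, 3)}; classification: node.

Compute partial derivatives:
  f_x = -6*x**2 - 4*x*y + 10*x + y**2 - 6*y + 9.
  f_y = -2*x**2 + 2*x*y - 6*x - 3*y**2 + 20*y - 33.
Scan x_0 ∈ {−4, ..., 4}. For each x_0, f_y(x_0, y) is a polynomial in y; find its integer roots y ∈ {−4, ..., 4}, then test f_x and f at those candidates.
  x = -4: f_y(-4, y) = -3*y**2 + 12*y - 41; no integer root y with |y| ≤ 4.
  x = -3: f_y(-3, y) = -3*y**2 + 14*y - 33; no integer root y with |y| ≤ 4.
  x = -2: f_y(-2, y) = -3*y**2 + 16*y - 29; no integer root y with |y| ≤ 4.
  x = -1: f_y(-1, y) = -3*y**2 + 18*y - 29; no integer root y with |y| ≤ 4.
  x = 0: f_y(0, y) = -3*y**2 + 20*y - 33; vanishes at y ∈ {3}. (0, 3): f_x = 0, f = 0 — SINGULAR.
  x = 1: f_y(1, y) = -3*y**2 + 22*y - 41; no integer root y with |y| ≤ 4.
  x = 2: f_y(2, y) = -3*y**2 + 24*y - 53; no integer root y with |y| ≤ 4.
  x = 3: f_y(3, y) = -3*y**2 + 26*y - 69; no integer root y with |y| ≤ 4.
  x = 4: f_y(4, y) = -3*y**2 + 28*y - 89; no integer root y with |y| ≤ 4.
Only singular point on the grid: (0, 3).
Classify: substitute x = 0 + u, y = 3 + v and expand: f = -2*u**3 - 2*u**2*v - u**2 + u*v**2 - v**3 + v**2.
No constant or linear terms (consistent with a singular point). Quadratic part: -u**2 + v**2. Cubic part: -2*u**3 - 2*u**2*v + u*v**2 - v**3.
The quadratic part v**2 - u**2 = (v − u)(v + u) splits into two distinct linear factors, so there are two distinct tangent lines y − 3 = ±(x − 0) — this is a node (ordinary double point).
Classification: node.


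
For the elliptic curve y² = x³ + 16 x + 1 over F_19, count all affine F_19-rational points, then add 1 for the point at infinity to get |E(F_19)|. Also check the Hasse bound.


Affine points = {(0, 1), (0, 18), (3, 0), (5, 4), (5, 15), (6, 3), (6, 16), (7, 0), (9, 0), (11, 8), (11, 11), (14, 9), (14, 10), (15, 5), (15, 14)}; affine count = 15; |E(F_19)| = 16.

Discriminant check: Δ ∝ 4a³ + 27b² = 4·16³ + 27·1² = 4·4096 + 27·1 ≡ 14 (mod 19). Nonzero ⇒ E is nonsingular.
For each x ∈ F_19, compute rhs = x³ + 16·x + 1 mod 19, then count y ∈ F_19 with y² ≡ rhs.
  x = 0: rhs = 1, matching y values: 1, 18 (2 points).
  x = 1: rhs = 18, matching y values: none (0 points).
  x = 2: rhs = 3, matching y values: none (0 points).
  x = 3: rhs = 0, matching y values: 0 (1 points).
  x = 4: rhs = 15, matching y values: none (0 points).
  x = 5: rhs = 16, matching y values: 4, 15 (2 points).
  x = 6: rhs = 9, matching y values: 3, 16 (2 points).
  x = 7: rhs = 0, matching y values: 0 (1 points).
  x = 8: rhs = 14, matching y values: none (0 points).
  x = 9: rhs = 0, matching y values: 0 (1 points).
  x = 10: rhs = 2, matching y values: none (0 points).
  x = 11: rhs = 7, matching y values: 8, 11 (2 points).
  x = 12: rhs = 2, matching y values: none (0 points).
  x = 13: rhs = 12, matching y values: none (0 points).
  x = 14: rhs = 5, matching y values: 9, 10 (2 points).
  x = 15: rhs = 6, matching y values: 5, 14 (2 points).
  x = 16: rhs = 2, matching y values: none (0 points).
  x = 17: rhs = 18, matching y values: none (0 points).
  x = 18: rhs = 3, matching y values: none (0 points).
Total affine count: 15.
Full point count |E(F_19)| = 15 + 1 = 16.
Hasse bound: |16 − (19+1)| = |-4| = 4 ≤ 2√19 ≈ 8.7178 ✓.


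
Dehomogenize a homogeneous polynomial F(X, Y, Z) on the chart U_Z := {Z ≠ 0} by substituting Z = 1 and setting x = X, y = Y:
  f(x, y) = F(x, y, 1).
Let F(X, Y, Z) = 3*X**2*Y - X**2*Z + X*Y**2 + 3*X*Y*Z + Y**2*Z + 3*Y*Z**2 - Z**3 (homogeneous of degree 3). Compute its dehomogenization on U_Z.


f(x, y) = 3*x**2*y - x**2 + x*y**2 + 3*x*y + y**2 + 3*y - 1

On U_Z we set Z = 1. Each monomial c·X^i·Y^j·Z^k in F becomes c·x^i·y^j·1^k = c·x^i·y^j.
Substituting Z = 1: F(X, Y, 1) = 3*x**2*y - x**2 + x*y**2 + 3*x*y + y**2 + 3*y - 1.
Note: deg(f) ≤ deg(F) = 3; strict inequality happens when F is divisible by Z (lost terms).


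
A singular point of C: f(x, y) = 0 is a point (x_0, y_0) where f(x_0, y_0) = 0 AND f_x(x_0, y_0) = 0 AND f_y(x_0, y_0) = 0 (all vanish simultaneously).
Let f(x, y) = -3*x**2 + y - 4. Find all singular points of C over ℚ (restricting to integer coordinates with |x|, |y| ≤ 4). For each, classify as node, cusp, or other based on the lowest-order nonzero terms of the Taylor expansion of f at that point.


No singular points in the scanned grid; C is smooth there.

Compute partial derivatives:
  f_x = -6*x.
  f_y = 1.
f_y = 1 is a nonzero constant, so f_y never vanishes: no point (x, y) can satisfy f = f_x = f_y = 0. In particular no (x, y) ∈ {−4, ..., 4}² is singular; the curve is smooth.


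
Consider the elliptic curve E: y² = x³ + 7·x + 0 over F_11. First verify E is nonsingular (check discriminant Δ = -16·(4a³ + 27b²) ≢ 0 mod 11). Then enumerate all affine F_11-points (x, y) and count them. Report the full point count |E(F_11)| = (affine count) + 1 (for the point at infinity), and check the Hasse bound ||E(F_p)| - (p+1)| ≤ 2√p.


Affine points = {(0, 0), (2, 0), (3, 2), (3, 9), (4, 2), (4, 9), (6, 4), (6, 7), (9, 0), (10, 5), (10, 6)}; affine count = 11; |E(F_11)| = 12.

Discriminant check: Δ ∝ 4a³ + 27b² = 4·7³ + 27·0² = 4·343 + 27·0 ≡ 8 (mod 11). Nonzero ⇒ E is nonsingular.
For each x ∈ F_11, compute rhs = x³ + 7·x + 0 mod 11, then count y ∈ F_11 with y² ≡ rhs.
  x = 0: rhs = 0, matching y values: 0 (1 points).
  x = 1: rhs = 8, matching y values: none (0 points).
  x = 2: rhs = 0, matching y values: 0 (1 points).
  x = 3: rhs = 4, matching y values: 2, 9 (2 points).
  x = 4: rhs = 4, matching y values: 2, 9 (2 points).
  x = 5: rhs = 6, matching y values: none (0 points).
  x = 6: rhs = 5, matching y values: 4, 7 (2 points).
  x = 7: rhs = 7, matching y values: none (0 points).
  x = 8: rhs = 7, matching y values: none (0 points).
  x = 9: rhs = 0, matching y values: 0 (1 points).
  x = 10: rhs = 3, matching y values: 5, 6 (2 points).
Total affine count: 11.
Full point count |E(F_11)| = 11 + 1 = 12.
Hasse bound: |12 − (11+1)| = |0| = 0 ≤ 2√11 ≈ 6.6332 ✓.


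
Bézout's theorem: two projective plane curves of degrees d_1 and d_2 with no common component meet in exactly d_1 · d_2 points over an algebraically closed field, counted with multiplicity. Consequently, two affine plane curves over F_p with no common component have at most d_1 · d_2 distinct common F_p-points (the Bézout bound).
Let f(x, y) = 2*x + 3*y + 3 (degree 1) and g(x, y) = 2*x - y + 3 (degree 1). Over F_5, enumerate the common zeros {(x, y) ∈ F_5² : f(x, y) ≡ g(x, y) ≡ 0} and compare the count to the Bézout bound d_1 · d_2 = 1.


Common zeros: {(1, 0)}; count = 1; Bézout bound = 1.

deg(f) = 1, deg(g) = 1, so Bézout bound = 1.
Scan x ∈ F_5. For each x, list the y ∈ F_5 with f(x, y) ≡ 0 and those with g(x, y) ≡ 0 (mod 5); the common zeros in that column are the intersection.
  x = 0: f ≡ 0 at y ∈ {4}; g ≡ 0 at y ∈ {3}; common: ∅.
  x = 1: f ≡ 0 at y ∈ {0}; g ≡ 0 at y ∈ {0}; common: {0}.
  x = 2: f ≡ 0 at y ∈ {1}; g ≡ 0 at y ∈ {2}; common: ∅.
  x = 3: f ≡ 0 at y ∈ {2}; g ≡ 0 at y ∈ {4}; common: ∅.
  x = 4: f ≡ 0 at y ∈ {3}; g ≡ 0 at y ∈ {1}; common: ∅.
Collecting: common zeros = {(1, 0)}, so the count is 1.
Comparison with the Bézout bound: 1 ≤ 1 = deg(f)·deg(g), as expected for curves with no common component (the bound is attained).


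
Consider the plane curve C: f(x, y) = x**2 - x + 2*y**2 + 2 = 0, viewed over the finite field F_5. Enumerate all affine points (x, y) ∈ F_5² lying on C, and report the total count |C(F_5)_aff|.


Affine F_5-points: {(0, 2), (0, 3), (1, 2), (1, 3), (3, 1), (3, 4)}; count = 6.

For each of the 25 pairs (x, y) ∈ F_5², evaluate f(x, y) mod 5. Record the zeros.
  x = 0: [0↦2, 1↦4, 2↦0, 3↦0, 4↦4]  zeros at y ∈ {2, 3}
  x = 1: [0↦2, 1↦4, 2↦0, 3↦0, 4↦4]  zeros at y ∈ {2, 3}
  x = 2: [0↦4, 1↦1, 2↦2, 3↦2, 4↦1]  zeros at y ∈ ∅
  x = 3: [0↦3, 1↦0, 2↦1, 3↦1, 4↦0]  zeros at y ∈ {1, 4}
  x = 4: [0↦4, 1↦1, 2↦2, 3↦2, 4↦1]  zeros at y ∈ ∅
Collecting zeros: affine points = {(0, 2), (0, 3), (1, 2), (1, 3), (3, 1), (3, 4)}.
Total count |C(F_5)_aff| = 6.


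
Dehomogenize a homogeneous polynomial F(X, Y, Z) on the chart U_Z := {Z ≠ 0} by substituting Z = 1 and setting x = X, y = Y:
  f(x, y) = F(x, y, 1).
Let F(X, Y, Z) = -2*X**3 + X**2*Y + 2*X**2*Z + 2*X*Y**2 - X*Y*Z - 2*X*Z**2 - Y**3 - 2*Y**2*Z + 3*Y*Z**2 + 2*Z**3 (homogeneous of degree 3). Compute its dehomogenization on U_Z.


f(x, y) = -2*x**3 + x**2*y + 2*x**2 + 2*x*y**2 - x*y - 2*x - y**3 - 2*y**2 + 3*y + 2

On U_Z we set Z = 1. Each monomial c·X^i·Y^j·Z^k in F becomes c·x^i·y^j·1^k = c·x^i·y^j.
Substituting Z = 1: F(X, Y, 1) = -2*x**3 + x**2*y + 2*x**2 + 2*x*y**2 - x*y - 2*x - y**3 - 2*y**2 + 3*y + 2.
Note: deg(f) ≤ deg(F) = 3; strict inequality happens when F is divisible by Z (lost terms).


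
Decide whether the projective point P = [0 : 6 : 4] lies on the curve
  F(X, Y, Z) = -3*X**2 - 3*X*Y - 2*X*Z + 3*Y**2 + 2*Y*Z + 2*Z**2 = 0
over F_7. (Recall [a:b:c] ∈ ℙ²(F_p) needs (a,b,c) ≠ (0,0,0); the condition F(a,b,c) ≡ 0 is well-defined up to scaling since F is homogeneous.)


F(0,6,4) ≡ 6 (mod 7); P is NOT on the curve.

Evaluate F(0, 6, 4) term-by-term (mod 7).
  -3*X**2 ↦ -3·0·1·1 = 0
  -3*X*Y ↦ -3·0·6·1 = 0
  -2*X*Z ↦ -2·0·1·4 = 0
  3*Y**2 ↦ 3·1·36·1 = 108
  2*Y*Z ↦ 2·1·6·4 = 48
  2*Z**2 ↦ 2·1·1·16 = 32
Sum: F(0, 6, 4) = (0) + (0) + (0) + (108) + (48) + (32) = 188.
Reducing mod 7: 188 ≡ 6 (mod 7).
Since F(a, b, c) ≡ 6 ≠ 0 (mod 7), P does NOT lie on the curve.


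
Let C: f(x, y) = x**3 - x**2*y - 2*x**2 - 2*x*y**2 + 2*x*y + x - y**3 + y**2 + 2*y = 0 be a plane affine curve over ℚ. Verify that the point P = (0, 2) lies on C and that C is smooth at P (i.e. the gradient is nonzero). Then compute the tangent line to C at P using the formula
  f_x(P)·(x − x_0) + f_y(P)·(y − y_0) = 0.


Tangent line at P: -3*x - 6*y + 12 = 0.

Step 1: f(0, 2) = 0, so P lies on C.
Step 2: partial derivatives
  f_x(x, y) = 3*x**2 - 2*x*y - 4*x - 2*y**2 + 2*y + 1, f_y(x, y) = -x**2 - 4*x*y + 2*x - 3*y**2 + 2*y + 2.
  f_x(P) = -3, f_y(P) = -6 (gradient nonzero, so P is smooth).
Step 3: tangent line at P: -3·(x − 0) + -6·(y − 2) = 0.
Expanding: -3*x - 6*y + 12 = 0.


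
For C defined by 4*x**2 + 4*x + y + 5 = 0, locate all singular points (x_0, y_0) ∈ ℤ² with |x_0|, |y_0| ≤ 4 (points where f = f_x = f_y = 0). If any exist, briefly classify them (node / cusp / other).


No singular points in the scanned grid; C is smooth there.

Compute partial derivatives:
  f_x = 8*x + 4.
  f_y = 1.
f_y = 1 is a nonzero constant, so f_y never vanishes: no point (x, y) can satisfy f = f_x = f_y = 0. In particular no (x, y) ∈ {−4, ..., 4}² is singular; the curve is smooth.


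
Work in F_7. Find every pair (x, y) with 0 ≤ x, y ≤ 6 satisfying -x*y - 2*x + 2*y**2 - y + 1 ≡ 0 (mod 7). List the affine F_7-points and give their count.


Affine F_7-points: {(0, 2), (3, 1), (4, 0), (4, 6), (6, 3), (6, 4)}; count = 6.

For each of the 49 pairs (x, y) ∈ F_7², evaluate f(x, y) mod 7. Record the zeros.
  x = 0: [0↦1, 1↦2, 2↦0, 3↦2, 4↦1, 5↦4, 6↦4]  zeros at y ∈ {2}
  x = 1: [0↦6, 1↦6, 2↦3, 3↦4, 4↦2, 5↦4, 6↦3]  zeros at y ∈ ∅
  x = 2: [0↦4, 1↦3, 2↦6, 3↦6, 4↦3, 5↦4, 6↦2]  zeros at y ∈ ∅
  x = 3: [0↦2, 1↦0, 2↦2, 3↦1, 4↦4, 5↦4, 6↦1]  zeros at y ∈ {1}
  x = 4: [0↦0, 1↦4, 2↦5, 3↦3, 4↦5, 5↦4, 6↦0]  zeros at y ∈ {0, 6}
  x = 5: [0↦5, 1↦1, 2↦1, 3↦5, 4↦6, 5↦4, 6↦6]  zeros at y ∈ ∅
  x = 6: [0↦3, 1↦5, 2↦4, 3↦0, 4↦0, 5↦4, 6↦5]  zeros at y ∈ {3, 4}
Collecting zeros: affine points = {(0, 2), (3, 1), (4, 0), (4, 6), (6, 3), (6, 4)}.
Total count |C(F_7)_aff| = 6.


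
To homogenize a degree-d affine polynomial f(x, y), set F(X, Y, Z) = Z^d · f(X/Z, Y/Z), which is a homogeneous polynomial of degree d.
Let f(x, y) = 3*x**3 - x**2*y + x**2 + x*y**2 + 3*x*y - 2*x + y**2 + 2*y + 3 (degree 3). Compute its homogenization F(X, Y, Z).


F(X, Y, Z) = 3*X**3 - X**2*Y + X**2*Z + X*Y**2 + 3*X*Y*Z - 2*X*Z**2 + Y**2*Z + 2*Y*Z**2 + 3*Z**3

deg(f) = 3.
Substitute x = X/Z, y = Y/Z into f, then multiply by Z^3.
  monomial 3·x^3·y^0 ↦ 3·X^3·Y^0·Z^0.
  monomial -1·x^2·y^1 ↦ -1·X^2·Y^1·Z^0.
  monomial 1·x^2·y^0 ↦ 1·X^2·Y^0·Z^1.
  monomial 1·x^1·y^2 ↦ 1·X^1·Y^2·Z^0.
  monomial 3·x^1·y^1 ↦ 3·X^1·Y^1·Z^1.
  monomial -2·x^1·y^0 ↦ -2·X^1·Y^0·Z^2.
  monomial 1·x^0·y^2 ↦ 1·X^0·Y^2·Z^1.
  monomial 2·x^0·y^1 ↦ 2·X^0·Y^1·Z^2.
  monomial 3·x^0·y^0 ↦ 3·X^0·Y^0·Z^3.
Collecting: F(X, Y, Z) = 3*X**3 - X**2*Y + X**2*Z + X*Y**2 + 3*X*Y*Z - 2*X*Z**2 + Y**2*Z + 2*Y*Z**2 + 3*Z**3.


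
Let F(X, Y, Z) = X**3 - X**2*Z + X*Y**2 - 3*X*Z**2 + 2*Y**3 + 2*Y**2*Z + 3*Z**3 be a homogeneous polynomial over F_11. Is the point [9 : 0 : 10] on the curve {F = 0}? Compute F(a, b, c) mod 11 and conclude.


F(9,0,10) ≡ 10 (mod 11); P is NOT on the curve.

Evaluate F(9, 0, 10) term-by-term (mod 11).
  X**3 ↦ 1·729·1·1 = 729
  -X**2*Z ↦ -1·81·1·10 = -810
  X*Y**2 ↦ 1·9·0·1 = 0
  -3*X*Z**2 ↦ -3·9·1·100 = -2700
  2*Y**3 ↦ 2·1·0·1 = 0
  2*Y**2*Z ↦ 2·1·0·10 = 0
  3*Z**3 ↦ 3·1·1·1000 = 3000
Sum: F(9, 0, 10) = (729) + (-810) + (0) + (-2700) + (0) + (0) + (3000) = 219.
Reducing mod 11: 219 ≡ 10 (mod 11).
Since F(a, b, c) ≡ 10 ≠ 0 (mod 11), P does NOT lie on the curve.


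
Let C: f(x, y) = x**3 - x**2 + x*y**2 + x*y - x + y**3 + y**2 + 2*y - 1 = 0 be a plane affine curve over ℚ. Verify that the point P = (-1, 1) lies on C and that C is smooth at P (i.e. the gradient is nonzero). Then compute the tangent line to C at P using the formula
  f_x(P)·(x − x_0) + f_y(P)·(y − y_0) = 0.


Tangent line at P: 6*x + 4*y + 2 = 0.

Step 1: f(-1, 1) = 0, so P lies on C.
Step 2: partial derivatives
  f_x(x, y) = 3*x**2 - 2*x + y**2 + y - 1, f_y(x, y) = 2*x*y + x + 3*y**2 + 2*y + 2.
  f_x(P) = 6, f_y(P) = 4 (gradient nonzero, so P is smooth).
Step 3: tangent line at P: 6·(x − -1) + 4·(y − 1) = 0.
Expanding: 6*x + 4*y + 2 = 0.


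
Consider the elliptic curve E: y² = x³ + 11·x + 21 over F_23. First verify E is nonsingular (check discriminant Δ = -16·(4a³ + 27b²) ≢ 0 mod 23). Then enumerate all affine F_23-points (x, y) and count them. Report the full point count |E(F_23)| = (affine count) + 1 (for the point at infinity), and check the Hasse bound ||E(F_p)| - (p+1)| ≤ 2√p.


Affine points = {(3, 9), (3, 14), (6, 2), (6, 21), (7, 2), (7, 21), (8, 0), (10, 2), (10, 21), (11, 1), (11, 22), (12, 8), (12, 15), (18, 5), (18, 18), (22, 3), (22, 20)}; affine count = 17; |E(F_23)| = 18.

Discriminant check: Δ ∝ 4a³ + 27b² = 4·11³ + 27·21² = 4·1331 + 27·441 ≡ 4 (mod 23). Nonzero ⇒ E is nonsingular.
For each x ∈ F_23, compute rhs = x³ + 11·x + 21 mod 23, then count y ∈ F_23 with y² ≡ rhs.
  x = 0: rhs = 21, matching y values: none (0 points).
  x = 1: rhs = 10, matching y values: none (0 points).
  x = 2: rhs = 5, matching y values: none (0 points).
  x = 3: rhs = 12, matching y values: 9, 14 (2 points).
  x = 4: rhs = 14, matching y values: none (0 points).
  x = 5: rhs = 17, matching y values: none (0 points).
  x = 6: rhs = 4, matching y values: 2, 21 (2 points).
  x = 7: rhs = 4, matching y values: 2, 21 (2 points).
  x = 8: rhs = 0, matching y values: 0 (1 points).
  x = 9: rhs = 21, matching y values: none (0 points).
  x = 10: rhs = 4, matching y values: 2, 21 (2 points).
  x = 11: rhs = 1, matching y values: 1, 22 (2 points).
  x = 12: rhs = 18, matching y values: 8, 15 (2 points).
  x = 13: rhs = 15, matching y values: none (0 points).
  x = 14: rhs = 21, matching y values: none (0 points).
  x = 15: rhs = 19, matching y values: none (0 points).
  x = 16: rhs = 15, matching y values: none (0 points).
  x = 17: rhs = 15, matching y values: none (0 points).
  x = 18: rhs = 2, matching y values: 5, 18 (2 points).
  x = 19: rhs = 5, matching y values: none (0 points).
  x = 20: rhs = 7, matching y values: none (0 points).
  x = 21: rhs = 14, matching y values: none (0 points).
  x = 22: rhs = 9, matching y values: 3, 20 (2 points).
Total affine count: 17.
Full point count |E(F_23)| = 17 + 1 = 18.
Hasse bound: |18 − (23+1)| = |-6| = 6 ≤ 2√23 ≈ 9.5917 ✓.
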